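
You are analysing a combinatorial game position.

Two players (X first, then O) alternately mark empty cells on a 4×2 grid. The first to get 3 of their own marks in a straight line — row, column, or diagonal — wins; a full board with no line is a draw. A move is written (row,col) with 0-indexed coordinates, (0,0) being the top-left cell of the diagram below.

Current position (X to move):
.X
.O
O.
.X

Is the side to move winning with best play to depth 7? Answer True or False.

[.X/.O/O./.X] X move#1: (0,0):+0/XX/.O/O./.X*, (1,0):+0/.X/XO/O./.X, (2,1):-1/.X/.O/OX/.X, (3,0):+0/.X/.O/O./XX
[XX/.O/O./.X] O move#2: (1,0):+0/XX/OO/O./.X*, (2,1):+0/XX/.O/OO/.X, (3,0):+0/XX/.O/O./OX
[XX/OO/O./.X] X move#3: (2,1):-1/XX/OO/OX/.X, (3,0):+0/XX/OO/O./XX*
[XX/OO/O./XX] O move#4: (2,1):+0/XX/OO/OO/XX*
[XX/OO/OO/XX] end (terminal +0, X#5); searched .X/.O/O./.X to 7

X winning at [.X/.O/O./.X]: False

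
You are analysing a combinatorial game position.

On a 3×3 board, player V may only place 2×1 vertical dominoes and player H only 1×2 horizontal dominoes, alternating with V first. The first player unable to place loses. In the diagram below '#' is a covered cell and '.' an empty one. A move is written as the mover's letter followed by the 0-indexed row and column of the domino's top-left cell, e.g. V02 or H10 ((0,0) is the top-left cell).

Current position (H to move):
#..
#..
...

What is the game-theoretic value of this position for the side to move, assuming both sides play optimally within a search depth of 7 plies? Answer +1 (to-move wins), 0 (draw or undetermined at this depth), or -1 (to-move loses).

p1 H@[#../#../...]: H01[###/#../...]-1 H11[#../###/...]+1* H20[#../#../##.]-1 H21[#../#../.##]-1
p2 V@[#../###/...] terminal -1; root [#../#../...] d7

value(#../#../..., H) = +1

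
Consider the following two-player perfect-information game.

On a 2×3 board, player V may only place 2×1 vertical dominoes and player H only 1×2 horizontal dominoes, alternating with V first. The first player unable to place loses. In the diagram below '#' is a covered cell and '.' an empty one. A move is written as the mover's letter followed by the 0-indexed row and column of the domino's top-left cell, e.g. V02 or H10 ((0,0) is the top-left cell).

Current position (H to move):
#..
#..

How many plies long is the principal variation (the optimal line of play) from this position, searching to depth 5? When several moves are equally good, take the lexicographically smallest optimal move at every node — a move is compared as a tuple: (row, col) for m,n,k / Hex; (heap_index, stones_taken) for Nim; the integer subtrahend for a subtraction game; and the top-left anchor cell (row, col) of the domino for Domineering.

PV length from [#../#..]: 1 ply

[#../#..] H move#1: H01:+1/###/#..*, H11:+1/#../###
[###/#..] end (terminal -1, V#2); searched #../#.. to 5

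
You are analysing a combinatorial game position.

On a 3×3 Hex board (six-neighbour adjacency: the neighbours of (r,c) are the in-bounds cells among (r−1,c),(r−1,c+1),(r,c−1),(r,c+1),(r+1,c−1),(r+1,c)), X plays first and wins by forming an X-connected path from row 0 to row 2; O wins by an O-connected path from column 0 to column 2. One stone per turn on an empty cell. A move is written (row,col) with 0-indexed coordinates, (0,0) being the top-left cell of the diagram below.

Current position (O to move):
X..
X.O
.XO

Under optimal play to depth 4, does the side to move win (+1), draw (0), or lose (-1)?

ply 1, O at X../X.O/.XO | (0,1)=-1→XO./X.O/.XO*; (0,2)=-1→X.O/X.O/.XO; (1,1)=-1→X../XOO/.XO; (2,0)=-1→X../X.O/OXO
ply 2, X at XO./X.O/.XO | (0,2)=+1→XOX/X.O/.XO*; (1,1)=+1→XO./XXO/.XO; (2,0)=+1→XO./X.O/XXO
ply 3, O at XOX/X.O/.XO | (1,1)=-1→XOX/XOO/.XO*; (2,0)=-1→XOX/X.O/OXO
ply 4, X at XOX/XOO/.XO | (2,0)=+1→XOX/XOO/XXO*
ply 5: XOX/XOO/XXO is terminal -1 (O); from X../X.O/.XO depth 4

value(X../X.O/.XO, O) = -1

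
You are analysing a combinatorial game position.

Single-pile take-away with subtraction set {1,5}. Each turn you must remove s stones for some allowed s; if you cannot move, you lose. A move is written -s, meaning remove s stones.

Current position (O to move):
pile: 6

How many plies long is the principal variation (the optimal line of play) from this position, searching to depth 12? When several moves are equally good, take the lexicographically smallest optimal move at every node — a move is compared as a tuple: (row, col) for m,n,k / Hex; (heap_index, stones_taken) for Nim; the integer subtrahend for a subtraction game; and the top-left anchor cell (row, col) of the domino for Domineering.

PV length from [6]: 6 plies

ply 1, O at 6 | -1=-1→5*; -5=-1→1
ply 2, X at 5 | -1=+1→4*; -5=+1→0
ply 3, O at 4 | -1=-1→3*
ply 4, X at 3 | -1=+1→2*
ply 5, O at 2 | -1=-1→1*
ply 6, X at 1 | -1=+1→0*
ply 7: 0 is terminal -1 (O); from 6 depth 12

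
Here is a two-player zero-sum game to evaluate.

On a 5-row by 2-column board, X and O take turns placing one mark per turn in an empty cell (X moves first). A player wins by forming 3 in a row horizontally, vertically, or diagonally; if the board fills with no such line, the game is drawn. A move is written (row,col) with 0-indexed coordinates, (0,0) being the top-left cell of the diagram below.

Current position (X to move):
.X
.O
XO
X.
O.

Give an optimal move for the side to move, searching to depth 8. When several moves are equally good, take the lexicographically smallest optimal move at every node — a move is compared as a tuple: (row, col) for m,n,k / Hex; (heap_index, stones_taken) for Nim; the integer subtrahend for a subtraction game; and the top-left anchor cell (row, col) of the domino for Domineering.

X's best at [.X/.O/XO/X./O.]: (1,0)

p1 X@[.X/.O/XO/X./O.]: (0,0)[XX/.O/XO/X./O.]-1 (1,0)[.X/XO/XO/X./O.]+1* (3,1)[.X/.O/XO/XX/O.]+0 (4,1)[.X/.O/XO/X./OX]-1
p2 O@[.X/XO/XO/X./O.] terminal -1; root [.X/.O/XO/X./O.] d8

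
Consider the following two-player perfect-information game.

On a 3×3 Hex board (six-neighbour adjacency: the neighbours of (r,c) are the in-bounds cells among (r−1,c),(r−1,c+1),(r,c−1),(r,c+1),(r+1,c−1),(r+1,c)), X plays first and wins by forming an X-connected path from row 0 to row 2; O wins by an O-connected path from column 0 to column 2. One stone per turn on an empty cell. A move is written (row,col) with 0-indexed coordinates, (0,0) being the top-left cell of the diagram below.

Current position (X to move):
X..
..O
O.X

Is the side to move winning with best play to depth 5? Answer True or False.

[X../..O/O.X] X move#1: (0,1):-1/XX./..O/O.X*, (0,2):-1/X.X/..O/O.X, (1,0):-1/X../X.O/O.X, (1,1):-1/X../.XO/O.X, (2,1):-1/X../..O/OXX
[XX./..O/O.X] O move#2: (0,2):+1/XXO/..O/O.X*, (1,0):+1/XX./O.O/O.X, (1,1):+1/XX./.OO/O.X, (2,1):+1/XX./..O/OOX
[XXO/..O/O.X] X move#3: (1,0):-1/XXO/X.O/O.X*, (1,1):-1/XXO/.XO/O.X, (2,1):-1/XXO/..O/OXX
[XXO/X.O/O.X] O move#4: (1,1):+1/XXO/XOO/O.X*, (2,1):+1/XXO/X.O/OOX
[XXO/XOO/O.X] end (terminal -1, X#5); searched X../..O/O.X to 5

X winning at [X../..O/O.X]: False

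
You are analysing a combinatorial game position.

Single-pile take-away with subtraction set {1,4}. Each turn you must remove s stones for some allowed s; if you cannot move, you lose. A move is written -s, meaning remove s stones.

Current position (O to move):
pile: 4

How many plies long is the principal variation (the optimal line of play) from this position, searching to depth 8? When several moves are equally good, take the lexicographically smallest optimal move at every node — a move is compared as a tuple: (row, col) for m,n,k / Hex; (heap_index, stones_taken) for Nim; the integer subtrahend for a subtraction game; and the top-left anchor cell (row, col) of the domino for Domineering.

PV length from [4]: 1 ply

p1 O@[4]: -1[3]-1 -4[0]+1*
p2 X@[0] terminal -1; root [4] d8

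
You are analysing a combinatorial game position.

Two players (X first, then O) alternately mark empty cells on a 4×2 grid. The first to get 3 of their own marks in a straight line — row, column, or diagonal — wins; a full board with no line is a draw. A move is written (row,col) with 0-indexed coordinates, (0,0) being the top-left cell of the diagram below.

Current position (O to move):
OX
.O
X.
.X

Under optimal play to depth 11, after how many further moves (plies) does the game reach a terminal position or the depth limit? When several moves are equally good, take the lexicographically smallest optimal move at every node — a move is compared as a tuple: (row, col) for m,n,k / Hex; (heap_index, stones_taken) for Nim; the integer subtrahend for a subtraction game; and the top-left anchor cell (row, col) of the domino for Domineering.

ply 1, O at OX/.O/X./.X | (1,0)=+0→OX/OO/X./.X*; (2,1)=+0→OX/.O/XO/.X; (3,0)=+0→OX/.O/X./OX
ply 2, X at OX/OO/X./.X | (2,1)=+0→OX/OO/XX/.X*; (3,0)=+0→OX/OO/X./XX
ply 3, O at OX/OO/XX/.X | (3,0)=+0→OX/OO/XX/OX*
ply 4: OX/OO/XX/OX is terminal +0 (X); from OX/.O/X./.X depth 11

PV length from [OX/.O/X./.X]: 3 plies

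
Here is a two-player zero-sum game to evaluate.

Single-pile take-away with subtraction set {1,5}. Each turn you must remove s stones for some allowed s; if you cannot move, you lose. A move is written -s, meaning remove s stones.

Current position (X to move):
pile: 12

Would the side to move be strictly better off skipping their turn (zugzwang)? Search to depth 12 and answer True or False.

zugzwang(12, X) = True

p1 X@[12]: -1[11]-1* -5[7]-1
p2 O@[11]: -1[10]+1* -5[6]+1
p3 X@[10]: -1[9]-1* -5[5]-1
p4 O@[9]: -1[8]+1* -5[4]+1
p5 X@[8]: -1[7]-1* -5[3]-1
p6 O@[7]: -1[6]+1* -5[2]+1
p7 X@[6]: -1[5]-1* -5[1]-1
p8 O@[5]: -1[4]+1* -5[0]+1
p9 X@[4]: -1[3]-1*
p10 O@[3]: -1[2]+1*
p11 X@[2]: -1[1]-1*
p12 O@[1]: -1[0]+1*
p13 X@[0] terminal -1; root [12] d12
suppose X passes — search the same position with O to move:
pass> p1 O@[12]: -1[11]-1* -5[7]-1
pass> p2 X@[11]: -1[10]+1* -5[6]+1
pass> p3 O@[10]: -1[9]-1* -5[5]-1
pass> p4 X@[9]: -1[8]+1* -5[4]+1
pass> p5 O@[8]: -1[7]-1* -5[3]-1
pass> p6 X@[7]: -1[6]+1* -5[2]+1
pass> p7 O@[6]: -1[5]-1* -5[1]-1
pass> p8 X@[5]: -1[4]+1* -5[0]+1
pass> p9 O@[4]: -1[3]-1*
pass> p10 X@[3]: -1[2]+1*
pass> p11 O@[2]: -1[1]-1*
pass> p12 X@[1]: -1[0]+1*
pass> p13 O@[0] terminal -1; root [12] d12
for X: play -1, pass +1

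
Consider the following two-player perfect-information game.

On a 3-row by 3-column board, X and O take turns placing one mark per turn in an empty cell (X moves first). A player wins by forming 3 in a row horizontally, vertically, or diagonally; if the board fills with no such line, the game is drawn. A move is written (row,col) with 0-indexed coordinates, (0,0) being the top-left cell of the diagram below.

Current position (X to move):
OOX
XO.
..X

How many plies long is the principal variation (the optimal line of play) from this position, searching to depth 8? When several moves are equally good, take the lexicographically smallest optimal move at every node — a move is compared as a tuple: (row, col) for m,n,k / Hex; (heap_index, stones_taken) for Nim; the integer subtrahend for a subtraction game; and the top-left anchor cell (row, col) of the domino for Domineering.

PV length from [OOX/XO./..X]: 1 ply

[OOX/XO./..X] X move#1: (1,2):+1/OOX/XOX/..X*, (2,0):-1/OOX/XO./X.X, (2,1):+1/OOX/XO./.XX
[OOX/XOX/..X] end (terminal -1, O#2); searched OOX/XO./..X to 8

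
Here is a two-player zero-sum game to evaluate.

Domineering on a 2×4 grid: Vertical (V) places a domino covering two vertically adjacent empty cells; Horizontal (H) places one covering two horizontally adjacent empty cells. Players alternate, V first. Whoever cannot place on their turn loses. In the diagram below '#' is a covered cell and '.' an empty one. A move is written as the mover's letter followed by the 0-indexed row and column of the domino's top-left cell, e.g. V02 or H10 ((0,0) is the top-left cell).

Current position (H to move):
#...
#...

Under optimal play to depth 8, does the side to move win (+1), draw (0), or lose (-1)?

ply 1, H at #.../#... | H01=+1→###./#...*; H02=+1→#.##/#...; H11=+1→#.../###.; H12=+1→#.../#.##
ply 2, V at ###./#... | V03=-1→####/#..#*
ply 3, H at ####/#..# | H11=+1→####/####*
ply 4: ####/#### is terminal -1 (V); from #.../#... depth 8

value(#.../#..., H) = +1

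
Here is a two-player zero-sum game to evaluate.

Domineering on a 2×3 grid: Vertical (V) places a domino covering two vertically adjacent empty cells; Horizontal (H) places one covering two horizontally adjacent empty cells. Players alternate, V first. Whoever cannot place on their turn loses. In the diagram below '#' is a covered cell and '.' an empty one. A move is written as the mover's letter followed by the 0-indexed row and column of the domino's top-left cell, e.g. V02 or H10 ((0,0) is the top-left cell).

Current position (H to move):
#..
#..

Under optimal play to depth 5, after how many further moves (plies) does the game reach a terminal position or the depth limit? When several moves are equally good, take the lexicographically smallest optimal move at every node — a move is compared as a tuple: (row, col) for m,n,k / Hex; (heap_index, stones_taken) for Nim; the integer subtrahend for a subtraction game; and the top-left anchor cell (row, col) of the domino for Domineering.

PV length from [#../#..]: 1 ply

p1 H@[#../#..]: H01[###/#..]+1* H11[#../###]+1
p2 V@[###/#..] terminal -1; root [#../#..] d5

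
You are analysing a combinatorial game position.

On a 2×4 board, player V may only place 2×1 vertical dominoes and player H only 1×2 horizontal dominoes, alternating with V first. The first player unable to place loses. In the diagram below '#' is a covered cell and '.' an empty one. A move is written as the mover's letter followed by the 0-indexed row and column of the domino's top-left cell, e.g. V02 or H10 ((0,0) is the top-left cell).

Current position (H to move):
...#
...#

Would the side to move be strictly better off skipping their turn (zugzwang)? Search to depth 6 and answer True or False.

ply 1, H at ...#/...# | H00=+1→##.#/...#*; H01=+1→.###/...#; H10=+1→...#/##.#; H11=+1→...#/.###
ply 2, V at ##.#/...# | V02=-1→####/..##*
ply 3, H at ####/..## | H10=+1→####/####*
ply 4: ####/#### is terminal -1 (V); from ...#/...# depth 6
pass branch (V moves first from the same position):
  | ply 1, V at ...#/...# | V00=-1→#..#/#..#; V01=+1→.#.#/.#.#*; V02=-1→..##/..##
  | ply 2: .#.#/.#.# is terminal -1 (H); from ...#/...# depth 6
H moving scores +1; H passing scores -1

zugzwang(...#/...#, H) = False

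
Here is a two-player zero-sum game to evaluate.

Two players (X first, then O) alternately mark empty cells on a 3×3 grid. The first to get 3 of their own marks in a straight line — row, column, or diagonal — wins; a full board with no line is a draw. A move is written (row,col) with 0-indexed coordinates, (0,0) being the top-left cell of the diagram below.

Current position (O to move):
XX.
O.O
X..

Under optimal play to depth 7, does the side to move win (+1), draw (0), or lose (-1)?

value(XX./O.O/X.., O) = +1

ply 1, O at XX./O.O/X.. | (0,2)=+1→XXO/O.O/X..*; (1,1)=+1→XX./OOO/X..; (2,1)=-1→XX./O.O/XO.; (2,2)=-1→XX./O.O/X.O
ply 2, X at XXO/O.O/X.. | (1,1)=-1→XXO/OXO/X..*; (2,1)=-1→XXO/O.O/XX.; (2,2)=-1→XXO/O.O/X.X
ply 3, O at XXO/OXO/X.. | (2,1)=-1→XXO/OXO/XO.; (2,2)=+1→XXO/OXO/X.O*
ply 4: XXO/OXO/X.O is terminal -1 (X); from XX./O.O/X.. depth 7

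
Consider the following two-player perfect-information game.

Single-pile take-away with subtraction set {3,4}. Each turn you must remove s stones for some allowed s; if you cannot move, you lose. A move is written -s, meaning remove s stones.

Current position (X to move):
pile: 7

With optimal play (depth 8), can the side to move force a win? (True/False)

X winning at [7]: False

ply 1, X at 7 | -3=-1→4*; -4=-1→3
ply 2, O at 4 | -3=+1→1*; -4=+1→0
ply 3: 1 is terminal -1 (X); from 7 depth 8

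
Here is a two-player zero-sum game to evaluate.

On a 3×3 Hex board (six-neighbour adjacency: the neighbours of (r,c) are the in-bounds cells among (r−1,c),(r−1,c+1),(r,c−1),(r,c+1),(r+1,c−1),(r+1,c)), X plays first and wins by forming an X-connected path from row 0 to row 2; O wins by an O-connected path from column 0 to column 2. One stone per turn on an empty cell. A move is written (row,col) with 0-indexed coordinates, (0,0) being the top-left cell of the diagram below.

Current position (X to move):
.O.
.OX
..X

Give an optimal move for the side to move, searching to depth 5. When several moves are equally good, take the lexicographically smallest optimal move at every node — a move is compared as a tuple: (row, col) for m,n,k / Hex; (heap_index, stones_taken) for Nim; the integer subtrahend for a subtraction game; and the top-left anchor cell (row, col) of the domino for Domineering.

[.O./.OX/..X] X move#1: (0,0):-1/XO./.OX/..X, (0,2):+1/.OX/.OX/..X*, (1,0):-1/.O./XOX/..X, (2,0):-1/.O./.OX/X.X, (2,1):-1/.O./.OX/.XX
[.OX/.OX/..X] end (terminal -1, O#2); searched .O./.OX/..X to 5

X's best at [.O./.OX/..X]: (0,2)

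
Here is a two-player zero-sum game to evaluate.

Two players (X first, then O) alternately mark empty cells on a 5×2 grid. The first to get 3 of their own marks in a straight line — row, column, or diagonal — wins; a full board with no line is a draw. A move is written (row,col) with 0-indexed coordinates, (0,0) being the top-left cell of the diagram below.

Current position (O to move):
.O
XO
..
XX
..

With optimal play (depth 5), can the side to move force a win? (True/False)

ply 1, O at .O/XO/../XX/.. | (0,0)=-1→OO/XO/../XX/..; (2,0)=+0→.O/XO/O./XX/..; (2,1)=+1→.O/XO/.O/XX/..*; (4,0)=-1→.O/XO/../XX/O.; (4,1)=-1→.O/XO/../XX/.O
ply 2: .O/XO/.O/XX/.. is terminal -1 (X); from .O/XO/../XX/.. depth 5

O winning at [.O/XO/../XX/..]: True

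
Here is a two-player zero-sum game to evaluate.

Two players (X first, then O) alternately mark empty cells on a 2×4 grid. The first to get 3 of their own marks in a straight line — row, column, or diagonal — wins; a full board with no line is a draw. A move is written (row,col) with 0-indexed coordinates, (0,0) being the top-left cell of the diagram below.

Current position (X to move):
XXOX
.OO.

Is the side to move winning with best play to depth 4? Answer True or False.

p1 X@[XXOX/.OO.]: (1,0)[XXOX/XOO.]-1* (1,3)[XXOX/.OOX]-1
p2 O@[XXOX/XOO.]: (1,3)[XXOX/XOOO]+1*
p3 X@[XXOX/XOOO] terminal -1; root [XXOX/.OO.] d4

X winning at [XXOX/.OO.]: False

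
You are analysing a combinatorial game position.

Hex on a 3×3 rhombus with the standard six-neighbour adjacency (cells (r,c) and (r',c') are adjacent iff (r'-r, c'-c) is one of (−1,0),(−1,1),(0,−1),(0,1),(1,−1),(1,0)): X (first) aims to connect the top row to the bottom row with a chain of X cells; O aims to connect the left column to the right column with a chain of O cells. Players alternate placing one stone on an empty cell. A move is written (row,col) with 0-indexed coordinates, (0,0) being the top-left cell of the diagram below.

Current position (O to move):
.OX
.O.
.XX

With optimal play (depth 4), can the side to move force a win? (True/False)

p1 O@[.OX/.O./.XX]: (0,0)[OOX/.O./.XX]-1 (1,0)[.OX/OO./.XX]-1 (1,2)[.OX/.OO/.XX]+1* (2,0)[.OX/.O./OXX]-1
p2 X@[.OX/.OO/.XX]: (0,0)[XOX/.OO/.XX]-1* (1,0)[.OX/XOO/.XX]-1 (2,0)[.OX/.OO/XXX]-1
p3 O@[XOX/.OO/.XX]: (1,0)[XOX/OOO/.XX]+1* (2,0)[XOX/.OO/OXX]+1
p4 X@[XOX/OOO/.XX] terminal -1; root [.OX/.O./.XX] d4

O winning at [.OX/.O./.XX]: True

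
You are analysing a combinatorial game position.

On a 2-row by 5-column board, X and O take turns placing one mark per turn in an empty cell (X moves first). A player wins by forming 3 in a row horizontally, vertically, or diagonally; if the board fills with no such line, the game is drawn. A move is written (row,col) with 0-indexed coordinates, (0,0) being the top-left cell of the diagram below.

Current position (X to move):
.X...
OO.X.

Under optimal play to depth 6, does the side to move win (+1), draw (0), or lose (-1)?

ply 1, X at .X.../OO.X. | (0,0)=-1→XX.../OO.X.; (0,2)=-1→.XX../OO.X.; (0,3)=-1→.X.X./OO.X.; (0,4)=-1→.X..X/OO.X.; (1,2)=+1→.X.../OOXX.*; (1,4)=-1→.X.../OO.XX
ply 2, O at .X.../OOXX. | (0,0)=-1→OX.../OOXX.*; (0,2)=-1→.XO../OOXX.; (0,3)=-1→.X.O./OOXX.; (0,4)=-1→.X..O/OOXX.; (1,4)=-1→.X.../OOXXO
ply 3, X at OX.../OOXX. | (0,2)=+1→OXX../OOXX.*; (0,3)=+1→OX.X./OOXX.; (0,4)=+0→OX..X/OOXX.; (1,4)=+1→OX.../OOXXX
ply 4, O at OXX../OOXX. | (0,3)=-1→OXXO./OOXX.*; (0,4)=-1→OXX.O/OOXX.; (1,4)=-1→OXX../OOXXO
ply 5, X at OXXO./OOXX. | (0,4)=+0→OXXOX/OOXX.; (1,4)=+1→OXXO./OOXXX*
ply 6: OXXO./OOXXX is terminal -1 (O); from .X.../OO.X. depth 6

value(.X.../OO.X., X) = +1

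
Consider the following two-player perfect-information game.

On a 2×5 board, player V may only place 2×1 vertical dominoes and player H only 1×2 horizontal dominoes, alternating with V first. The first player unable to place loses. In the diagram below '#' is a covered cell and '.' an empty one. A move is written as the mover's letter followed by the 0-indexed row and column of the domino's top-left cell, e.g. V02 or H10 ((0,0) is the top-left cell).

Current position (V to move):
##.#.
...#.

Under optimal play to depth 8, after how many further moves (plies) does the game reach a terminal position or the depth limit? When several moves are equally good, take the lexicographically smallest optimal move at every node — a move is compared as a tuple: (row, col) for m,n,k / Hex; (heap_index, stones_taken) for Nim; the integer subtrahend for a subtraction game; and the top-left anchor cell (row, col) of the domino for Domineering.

p1 V@[##.#./...#.]: V02[####./..##.]+1* V04[##.##/...##]-1
p2 H@[####./..##.]: H10[####./####.]-1*
p3 V@[####./####.]: V04[#####/#####]+1*
p4 H@[#####/#####] terminal -1; root [##.#./...#.] d8

PV length from [##.#./...#.]: 3 plies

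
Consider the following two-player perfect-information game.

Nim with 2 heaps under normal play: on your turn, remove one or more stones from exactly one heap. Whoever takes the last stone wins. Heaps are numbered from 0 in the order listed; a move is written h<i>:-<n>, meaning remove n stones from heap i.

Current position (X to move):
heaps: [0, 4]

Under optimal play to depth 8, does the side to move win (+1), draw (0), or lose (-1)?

value((0,4), X) = +1

p1 X@[(0,4)]: h1:-1[(0,3)]-1 h1:-2[(0,2)]-1 h1:-3[(0,1)]-1 h1:-4[(0,0)]+1*
p2 O@[(0,0)] terminal -1; root [(0,4)] d8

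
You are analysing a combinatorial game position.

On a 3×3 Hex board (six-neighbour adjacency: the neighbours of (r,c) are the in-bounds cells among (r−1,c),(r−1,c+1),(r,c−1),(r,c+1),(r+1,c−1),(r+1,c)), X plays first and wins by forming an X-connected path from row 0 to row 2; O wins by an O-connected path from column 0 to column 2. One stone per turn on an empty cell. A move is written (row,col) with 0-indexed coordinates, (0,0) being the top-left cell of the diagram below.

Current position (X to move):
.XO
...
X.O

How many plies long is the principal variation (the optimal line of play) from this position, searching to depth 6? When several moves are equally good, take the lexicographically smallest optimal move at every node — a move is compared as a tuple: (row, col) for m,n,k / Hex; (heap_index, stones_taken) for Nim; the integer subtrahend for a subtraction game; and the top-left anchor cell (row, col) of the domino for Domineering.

p1 X@[.XO/.../X.O]: (0,0)[XXO/.../X.O]+1* (1,0)[.XO/X../X.O]+1 (1,1)[.XO/.X./X.O]+1 (1,2)[.XO/..X/X.O]+1 (2,1)[.XO/.../XXO]+1
p2 O@[XXO/.../X.O]: (1,0)[XXO/O../X.O]-1* (1,1)[XXO/.O./X.O]-1 (1,2)[XXO/..O/X.O]-1 (2,1)[XXO/.../XOO]-1
p3 X@[XXO/O../X.O]: (1,1)[XXO/OX./X.O]+1* (1,2)[XXO/O.X/X.O]-1 (2,1)[XXO/O../XXO]-1
p4 O@[XXO/OX./X.O] terminal -1; root [.XO/.../X.O] d6

PV length from [.XO/.../X.O]: 3 plies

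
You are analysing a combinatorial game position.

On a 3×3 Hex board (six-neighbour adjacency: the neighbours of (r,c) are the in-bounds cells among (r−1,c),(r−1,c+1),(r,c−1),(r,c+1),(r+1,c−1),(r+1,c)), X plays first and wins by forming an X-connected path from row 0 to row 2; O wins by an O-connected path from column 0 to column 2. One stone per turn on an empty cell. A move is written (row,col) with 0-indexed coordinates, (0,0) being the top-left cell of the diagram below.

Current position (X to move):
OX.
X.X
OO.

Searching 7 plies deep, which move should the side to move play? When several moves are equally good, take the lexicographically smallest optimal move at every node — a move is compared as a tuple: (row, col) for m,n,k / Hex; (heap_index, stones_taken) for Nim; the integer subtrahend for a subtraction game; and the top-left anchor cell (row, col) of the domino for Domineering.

X's best at [OX./X.X/OO.]: (2,2)

[OX./X.X/OO.] X move#1: (0,2):-1/OXX/X.X/OO., (1,1):-1/OX./XXX/OO., (2,2):+1/OX./X.X/OOX*
[OX./X.X/OOX] O move#2: (0,2):-1/OXO/X.X/OOX*, (1,1):-1/OX./XOX/OOX
[OXO/X.X/OOX] X move#3: (1,1):+1/OXO/XXX/OOX*
[OXO/XXX/OOX] end (terminal -1, O#4); searched OX./X.X/OO. to 7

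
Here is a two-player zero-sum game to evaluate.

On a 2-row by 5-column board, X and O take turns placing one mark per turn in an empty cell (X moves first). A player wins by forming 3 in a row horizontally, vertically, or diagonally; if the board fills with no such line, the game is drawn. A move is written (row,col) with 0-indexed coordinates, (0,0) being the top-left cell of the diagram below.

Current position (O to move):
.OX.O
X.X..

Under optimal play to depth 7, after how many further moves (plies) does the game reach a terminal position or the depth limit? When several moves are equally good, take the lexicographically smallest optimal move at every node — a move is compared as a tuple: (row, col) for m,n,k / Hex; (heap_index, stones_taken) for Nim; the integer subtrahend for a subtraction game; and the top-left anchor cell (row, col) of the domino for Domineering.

PV length from [.OX.O/X.X..]: 5 plies

ply 1, O at .OX.O/X.X.. | (0,0)=-1→OOX.O/X.X..; (0,3)=-1→.OXOO/X.X..; (1,1)=+0→.OX.O/XOX..*; (1,3)=-1→.OX.O/X.XO.; (1,4)=-1→.OX.O/X.X.O
ply 2, X at .OX.O/XOX.. | (0,0)=+0→XOX.O/XOX..*; (0,3)=+0→.OXXO/XOX..; (1,3)=+0→.OX.O/XOXX.; (1,4)=+0→.OX.O/XOX.X
ply 3, O at XOX.O/XOX.. | (0,3)=+0→XOXOO/XOX..*; (1,3)=+0→XOX.O/XOXO.; (1,4)=+0→XOX.O/XOX.O
ply 4, X at XOXOO/XOX.. | (1,3)=+0→XOXOO/XOXX.*; (1,4)=+0→XOXOO/XOX.X
ply 5, O at XOXOO/XOXX. | (1,4)=+0→XOXOO/XOXXO*
ply 6: XOXOO/XOXXO is terminal +0 (X); from .OX.O/X.X.. depth 7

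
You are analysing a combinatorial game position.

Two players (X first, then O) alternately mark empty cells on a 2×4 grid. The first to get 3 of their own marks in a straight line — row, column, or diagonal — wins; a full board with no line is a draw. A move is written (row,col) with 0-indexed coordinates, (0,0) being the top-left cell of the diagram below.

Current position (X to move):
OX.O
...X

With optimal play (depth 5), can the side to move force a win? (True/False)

ply 1, X at OX.O/...X | (0,2)=+0→OXXO/...X*; (1,0)=+0→OX.O/X..X; (1,1)=+0→OX.O/.X.X; (1,2)=+0→OX.O/..XX
ply 2, O at OXXO/...X | (1,0)=+0→OXXO/O..X*; (1,1)=+0→OXXO/.O.X; (1,2)=+0→OXXO/..OX
ply 3, X at OXXO/O..X | (1,1)=+0→OXXO/OX.X*; (1,2)=+0→OXXO/O.XX
ply 4, O at OXXO/OX.X | (1,2)=+0→OXXO/OXOX*
ply 5: OXXO/OXOX is terminal +0 (X); from OX.O/...X depth 5

X winning at [OX.O/...X]: False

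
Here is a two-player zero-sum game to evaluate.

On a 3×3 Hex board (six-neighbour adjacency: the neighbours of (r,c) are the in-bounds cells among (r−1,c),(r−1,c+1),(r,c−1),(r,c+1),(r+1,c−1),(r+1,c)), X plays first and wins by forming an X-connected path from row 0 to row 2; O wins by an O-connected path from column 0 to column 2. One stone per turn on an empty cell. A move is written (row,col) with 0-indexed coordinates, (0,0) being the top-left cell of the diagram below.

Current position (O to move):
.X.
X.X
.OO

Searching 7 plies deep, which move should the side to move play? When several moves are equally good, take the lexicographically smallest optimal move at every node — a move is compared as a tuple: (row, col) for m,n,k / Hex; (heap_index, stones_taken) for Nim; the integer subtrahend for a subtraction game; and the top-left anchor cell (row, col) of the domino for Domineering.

O's best at [.X./X.X/.OO]: (2,0)

[.X./X.X/.OO] O move#1: (0,0):-1/OX./X.X/.OO, (0,2):-1/.XO/X.X/.OO, (1,1):-1/.X./XOX/.OO, (2,0):+1/.X./X.X/OOO*
[.X./X.X/OOO] end (terminal -1, X#2); searched .X./X.X/.OO to 7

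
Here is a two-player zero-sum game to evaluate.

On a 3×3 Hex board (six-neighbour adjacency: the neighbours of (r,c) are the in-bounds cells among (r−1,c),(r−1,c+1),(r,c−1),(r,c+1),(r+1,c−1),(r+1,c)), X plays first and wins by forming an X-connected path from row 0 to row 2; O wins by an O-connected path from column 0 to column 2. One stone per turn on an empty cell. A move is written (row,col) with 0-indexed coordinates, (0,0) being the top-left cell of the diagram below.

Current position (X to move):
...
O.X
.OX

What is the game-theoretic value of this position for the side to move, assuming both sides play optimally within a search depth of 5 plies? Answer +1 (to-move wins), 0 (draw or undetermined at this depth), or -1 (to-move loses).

value(.../O.X/.OX, X) = +1

p1 X@[.../O.X/.OX]: (0,0)[X../O.X/.OX]-1 (0,1)[.X./O.X/.OX]+1* (0,2)[..X/O.X/.OX]+1 (1,1)[.../OXX/.OX]+1 (2,0)[.../O.X/XOX]-1
p2 O@[.X./O.X/.OX]: (0,0)[OX./O.X/.OX]-1* (0,2)[.XO/O.X/.OX]-1 (1,1)[.X./OOX/.OX]-1 (2,0)[.X./O.X/OOX]-1
p3 X@[OX./O.X/.OX]: (0,2)[OXX/O.X/.OX]+1* (1,1)[OX./OXX/.OX]+1 (2,0)[OX./O.X/XOX]+1
p4 O@[OXX/O.X/.OX] terminal -1; root [.../O.X/.OX] d5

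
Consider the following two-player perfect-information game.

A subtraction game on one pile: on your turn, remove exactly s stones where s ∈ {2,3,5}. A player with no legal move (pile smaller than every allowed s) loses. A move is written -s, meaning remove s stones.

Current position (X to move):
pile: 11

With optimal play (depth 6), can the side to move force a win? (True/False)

ply 1, X at 11 | -2=-1→9; -3=+1→8*; -5=-1→6
ply 2, O at 8 | -2=-1→6*; -3=-1→5; -5=-1→3
ply 3, X at 6 | -2=-1→4; -3=-1→3; -5=+1→1*
ply 4: 1 is terminal -1 (O); from 11 depth 6

X winning at [11]: True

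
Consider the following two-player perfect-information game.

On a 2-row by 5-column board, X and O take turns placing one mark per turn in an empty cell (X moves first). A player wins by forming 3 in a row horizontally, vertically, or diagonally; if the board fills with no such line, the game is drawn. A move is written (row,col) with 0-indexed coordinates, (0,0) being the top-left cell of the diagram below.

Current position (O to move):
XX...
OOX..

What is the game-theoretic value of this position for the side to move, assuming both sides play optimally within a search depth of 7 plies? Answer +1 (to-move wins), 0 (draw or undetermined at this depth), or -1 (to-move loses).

value(XX.../OOX.., O) = 0

p1 O@[XX.../OOX..]: (0,2)[XXO../OOX..]+0* (0,3)[XX.O./OOX..]-1 (0,4)[XX..O/OOX..]-1 (1,3)[XX.../OOXO.]-1 (1,4)[XX.../OOX.O]-1
p2 X@[XXO../OOX..]: (0,3)[XXOX./OOX..]+0* (0,4)[XXO.X/OOX..]+0 (1,3)[XXO../OOXX.]+0 (1,4)[XXO../OOX.X]+0
p3 O@[XXOX./OOX..]: (0,4)[XXOXO/OOX..]+0* (1,3)[XXOX./OOXO.]+0 (1,4)[XXOX./OOX.O]+0
p4 X@[XXOXO/OOX..]: (1,3)[XXOXO/OOXX.]+0* (1,4)[XXOXO/OOX.X]+0
p5 O@[XXOXO/OOXX.]: (1,4)[XXOXO/OOXXO]+0*
p6 X@[XXOXO/OOXXO] terminal +0; root [XX.../OOX..] d7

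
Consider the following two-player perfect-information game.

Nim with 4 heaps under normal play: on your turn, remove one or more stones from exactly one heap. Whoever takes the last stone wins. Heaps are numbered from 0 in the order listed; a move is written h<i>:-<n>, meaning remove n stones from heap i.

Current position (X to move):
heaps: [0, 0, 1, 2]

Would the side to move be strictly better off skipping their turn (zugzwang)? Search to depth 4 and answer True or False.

zugzwang((0,0,1,2), X) = False

[(0,0,1,2)] X move#1: h2:-1:-1/(0,0,0,2), h3:-1:+1/(0,0,1,1)*, h3:-2:-1/(0,0,1,0)
[(0,0,1,1)] O move#2: h2:-1:-1/(0,0,0,1)*, h3:-1:-1/(0,0,1,0)
[(0,0,0,1)] X move#3: h3:-1:+1/(0,0,0,0)*
[(0,0,0,0)] end (terminal -1, O#4); searched (0,0,1,2) to 4
if X skipped the turn, O would face:
~ [(0,0,1,2)] O move#1: h2:-1:-1/(0,0,0,2), h3:-1:+1/(0,0,1,1)*, h3:-2:-1/(0,0,1,0)
~ [(0,0,1,1)] X move#2: h2:-1:-1/(0,0,0,1)*, h3:-1:-1/(0,0,1,0)
~ [(0,0,0,1)] O move#3: h3:-1:+1/(0,0,0,0)*
~ [(0,0,0,0)] end (terminal -1, X#4); searched (0,0,1,2) to 4
compare (X): move=+1 vs pass=-1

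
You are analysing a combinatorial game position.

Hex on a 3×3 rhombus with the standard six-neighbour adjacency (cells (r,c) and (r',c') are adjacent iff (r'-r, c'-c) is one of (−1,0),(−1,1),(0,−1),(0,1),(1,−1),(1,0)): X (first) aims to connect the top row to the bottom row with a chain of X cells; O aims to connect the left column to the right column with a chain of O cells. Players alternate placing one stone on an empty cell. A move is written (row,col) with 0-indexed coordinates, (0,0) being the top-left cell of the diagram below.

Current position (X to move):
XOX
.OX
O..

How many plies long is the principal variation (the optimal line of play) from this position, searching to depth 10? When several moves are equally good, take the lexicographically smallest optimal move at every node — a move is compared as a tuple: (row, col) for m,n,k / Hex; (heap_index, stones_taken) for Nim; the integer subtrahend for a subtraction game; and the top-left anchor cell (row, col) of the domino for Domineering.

ply 1, X at XOX/.OX/O.. | (1,0)=+1→XOX/XOX/O..*; (2,1)=+1→XOX/.OX/OX.; (2,2)=+1→XOX/.OX/O.X
ply 2, O at XOX/XOX/O.. | (2,1)=-1→XOX/XOX/OO.*; (2,2)=-1→XOX/XOX/O.O
ply 3, X at XOX/XOX/OO. | (2,2)=+1→XOX/XOX/OOX*
ply 4: XOX/XOX/OOX is terminal -1 (O); from XOX/.OX/O.. depth 10

PV length from [XOX/.OX/O..]: 3 plies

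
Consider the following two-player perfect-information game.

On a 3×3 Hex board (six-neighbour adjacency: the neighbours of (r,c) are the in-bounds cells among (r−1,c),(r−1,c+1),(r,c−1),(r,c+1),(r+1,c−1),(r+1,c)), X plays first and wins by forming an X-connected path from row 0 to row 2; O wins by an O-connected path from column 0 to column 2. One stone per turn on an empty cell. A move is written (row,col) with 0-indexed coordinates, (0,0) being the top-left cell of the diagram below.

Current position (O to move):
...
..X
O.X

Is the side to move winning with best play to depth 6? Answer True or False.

[.../..X/O.X] O move#1: (0,0):-1/O../..X/O.X, (0,1):-1/.O./..X/O.X, (0,2):+1/..O/..X/O.X*, (1,0):-1/.../O.X/O.X, (1,1):-1/.../.OX/O.X, (2,1):-1/.../..X/OOX
[..O/..X/O.X] X move#2: (0,0):-1/X.O/..X/O.X*, (0,1):-1/.XO/..X/O.X, (1,0):-1/..O/X.X/O.X, (1,1):-1/..O/.XX/O.X, (2,1):-1/..O/..X/OXX
[X.O/..X/O.X] O move#3: (0,1):+1/XOO/..X/O.X*, (1,0):+1/X.O/O.X/O.X, (1,1):+1/X.O/.OX/O.X, (2,1):-1/X.O/..X/OOX
[XOO/..X/O.X] X move#4: (1,0):-1/XOO/X.X/O.X*, (1,1):-1/XOO/.XX/O.X, (2,1):-1/XOO/..X/OXX
[XOO/X.X/O.X] O move#5: (1,1):+1/XOO/XOX/O.X*, (2,1):-1/XOO/X.X/OOX
[XOO/XOX/O.X] end (terminal -1, X#6); searched .../..X/O.X to 6

O winning at [.../..X/O.X]: True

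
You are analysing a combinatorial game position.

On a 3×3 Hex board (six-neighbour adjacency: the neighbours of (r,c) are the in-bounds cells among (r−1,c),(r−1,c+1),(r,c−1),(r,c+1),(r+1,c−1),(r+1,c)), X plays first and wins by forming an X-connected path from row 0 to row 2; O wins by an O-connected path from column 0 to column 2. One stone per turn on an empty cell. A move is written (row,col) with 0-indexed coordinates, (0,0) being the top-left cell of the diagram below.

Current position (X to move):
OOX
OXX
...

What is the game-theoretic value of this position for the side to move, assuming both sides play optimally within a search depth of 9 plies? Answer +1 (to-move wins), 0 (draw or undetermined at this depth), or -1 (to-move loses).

value(OOX/OXX/..., X) = +1

ply 1, X at OOX/OXX/... | (2,0)=+1→OOX/OXX/X..*; (2,1)=+1→OOX/OXX/.X.; (2,2)=+1→OOX/OXX/..X
ply 2: OOX/OXX/X.. is terminal -1 (O); from OOX/OXX/... depth 9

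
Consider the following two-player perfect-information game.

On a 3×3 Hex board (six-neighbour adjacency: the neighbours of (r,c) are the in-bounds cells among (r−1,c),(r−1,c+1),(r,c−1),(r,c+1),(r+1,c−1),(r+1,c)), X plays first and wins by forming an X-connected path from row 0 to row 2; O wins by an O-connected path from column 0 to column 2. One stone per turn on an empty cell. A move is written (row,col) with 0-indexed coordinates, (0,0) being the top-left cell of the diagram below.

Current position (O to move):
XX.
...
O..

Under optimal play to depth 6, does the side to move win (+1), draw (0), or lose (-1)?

[XX./.../O..] O move#1: (0,2):+1/XXO/.../O..*, (1,0):-1/XX./O../O.., (1,1):+1/XX./.O./O.., (1,2):+1/XX./..O/O.., (2,1):+1/XX./.../OO., (2,2):+1/XX./.../O.O
[XXO/.../O..] X move#2: (1,0):-1/XXO/X../O..*, (1,1):-1/XXO/.X./O.., (1,2):-1/XXO/..X/O.., (2,1):-1/XXO/.../OX., (2,2):-1/XXO/.../O.X
[XXO/X../O..] O move#3: (1,1):+1/XXO/XO./O..*, (1,2):+1/XXO/X.O/O.., (2,1):+1/XXO/X../OO., (2,2):+1/XXO/X../O.O
[XXO/XO./O..] end (terminal -1, X#4); searched XX./.../O.. to 6

value(XX./.../O.., O) = +1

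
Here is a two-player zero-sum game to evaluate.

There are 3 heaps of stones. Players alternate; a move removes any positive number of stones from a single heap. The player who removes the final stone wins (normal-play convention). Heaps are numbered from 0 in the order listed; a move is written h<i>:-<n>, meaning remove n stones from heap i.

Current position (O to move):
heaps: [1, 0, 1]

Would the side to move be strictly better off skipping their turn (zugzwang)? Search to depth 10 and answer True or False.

ply 1, O at (1,0,1) | h0:-1=-1→(0,0,1)*; h2:-1=-1→(1,0,0)
ply 2, X at (0,0,1) | h2:-1=+1→(0,0,0)*
ply 3: (0,0,0) is terminal -1 (O); from (1,0,1) depth 10
suppose O passes — search the same position with X to move:
pass> ply 1, X at (1,0,1) | h0:-1=-1→(0,0,1)*; h2:-1=-1→(1,0,0)
pass> ply 2, O at (0,0,1) | h2:-1=+1→(0,0,0)*
pass> ply 3: (0,0,0) is terminal -1 (X); from (1,0,1) depth 10
for O: play -1, pass +1

zugzwang((1,0,1), O) = True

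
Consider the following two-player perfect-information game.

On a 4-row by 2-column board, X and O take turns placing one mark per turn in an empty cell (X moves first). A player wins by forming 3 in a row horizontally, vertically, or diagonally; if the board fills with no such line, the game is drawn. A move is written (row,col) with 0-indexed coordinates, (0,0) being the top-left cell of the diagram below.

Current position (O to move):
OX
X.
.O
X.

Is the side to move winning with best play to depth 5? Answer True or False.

p1 O@[OX/X./.O/X.]: (1,1)[OX/XO/.O/X.]-1 (2,0)[OX/X./OO/X.]+0* (3,1)[OX/X./.O/XO]-1
p2 X@[OX/X./OO/X.]: (1,1)[OX/XX/OO/X.]+0* (3,1)[OX/X./OO/XX]+0
p3 O@[OX/XX/OO/X.]: (3,1)[OX/XX/OO/XO]+0*
p4 X@[OX/XX/OO/XO] terminal +0; root [OX/X./.O/X.] d5

O winning at [OX/X./.O/X.]: False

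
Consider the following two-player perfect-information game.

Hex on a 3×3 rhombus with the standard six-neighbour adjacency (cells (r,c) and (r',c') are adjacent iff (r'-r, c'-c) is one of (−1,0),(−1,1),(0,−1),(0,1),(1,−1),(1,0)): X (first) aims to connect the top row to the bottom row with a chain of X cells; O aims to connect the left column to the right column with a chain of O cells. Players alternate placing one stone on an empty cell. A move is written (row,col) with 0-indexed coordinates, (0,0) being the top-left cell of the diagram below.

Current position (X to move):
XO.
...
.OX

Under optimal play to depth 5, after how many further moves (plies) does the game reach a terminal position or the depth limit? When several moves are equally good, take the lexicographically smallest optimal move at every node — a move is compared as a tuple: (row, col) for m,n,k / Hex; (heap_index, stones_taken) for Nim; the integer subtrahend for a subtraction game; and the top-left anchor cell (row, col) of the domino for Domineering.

PV length from [XO./.../.OX]: 5 plies

ply 1, X at XO./.../.OX | (0,2)=+1→XOX/.../.OX*; (1,0)=+1→XO./X../.OX; (1,1)=+1→XO./.X./.OX; (1,2)=+1→XO./..X/.OX; (2,0)=+1→XO./.../XOX
ply 2, O at XOX/.../.OX | (1,0)=-1→XOX/O../.OX*; (1,1)=-1→XOX/.O./.OX; (1,2)=-1→XOX/..O/.OX; (2,0)=-1→XOX/.../OOX
ply 3, X at XOX/O../.OX | (1,1)=+1→XOX/OX./.OX*; (1,2)=+1→XOX/O.X/.OX; (2,0)=+1→XOX/O../XOX
ply 4, O at XOX/OX./.OX | (1,2)=-1→XOX/OXO/.OX*; (2,0)=-1→XOX/OX./OOX
ply 5, X at XOX/OXO/.OX | (2,0)=+1→XOX/OXO/XOX*
ply 6: XOX/OXO/XOX is terminal -1 (O); from XO./.../.OX depth 5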